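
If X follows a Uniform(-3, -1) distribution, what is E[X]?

For X ~ Uniform(-3, -1), the expected value is:
E[X] = -2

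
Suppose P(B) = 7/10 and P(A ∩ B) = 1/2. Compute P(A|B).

P(A|B) = P(A ∩ B) / P(B)
= (1/2) / (7/10)
= 5/7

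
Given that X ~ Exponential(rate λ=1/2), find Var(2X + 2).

For X ~ Exponential(rate λ=1/2):
Var(X) = 4
Var(2X + 2) = (2)² × Var(X) = 4 × 4 = 16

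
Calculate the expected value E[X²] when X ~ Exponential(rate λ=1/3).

Using the identity E[X²] = Var(X) + (E[X])²:
E[X] = 3
Var(X) = 9
E[X²] = 9 + (3)²
= 18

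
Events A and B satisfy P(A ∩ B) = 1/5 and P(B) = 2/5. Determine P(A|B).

P(A|B) = P(A ∩ B) / P(B)
= (1/5) / (2/5)
= 1/2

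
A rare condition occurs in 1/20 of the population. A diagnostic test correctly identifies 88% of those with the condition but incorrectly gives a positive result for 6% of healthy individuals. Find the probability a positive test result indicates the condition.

Let D = the rare event, + = positive/flagged.
P(D) = 1/20
P(+|D) = 88/100 = 22/25
P(+|D') = 6/100 = 3/50
P(+) = P(+|D)P(D) + P(+|D')P(D')
     = \frac{22}{25} × \frac{1}{20} + \frac{3}{50} × \frac{19}{20}
     = \frac{101}{1000}
P(D|+) = P(+|D)P(D)/P(+) = \frac{44}{101}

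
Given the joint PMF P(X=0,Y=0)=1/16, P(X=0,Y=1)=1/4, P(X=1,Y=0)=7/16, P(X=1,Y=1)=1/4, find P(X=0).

P(X=0) = P(X=0,Y=0) + P(X=0,Y=1)
= 1/16 + 1/4
= 5/16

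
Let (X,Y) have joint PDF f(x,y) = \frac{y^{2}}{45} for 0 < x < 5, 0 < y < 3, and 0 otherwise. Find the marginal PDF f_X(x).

f_X(x) = ∫_0^3 f(x,y) dy
= ∫_0^3 \frac{y^{2}}{45} dy
= \frac{1}{5} for 0 < x < 5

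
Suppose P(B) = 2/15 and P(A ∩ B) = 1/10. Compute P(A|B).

P(A|B) = P(A ∩ B) / P(B)
= (1/10) / (2/15)
= 3/4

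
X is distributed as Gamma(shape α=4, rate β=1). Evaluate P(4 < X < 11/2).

P(4 < X < 11/2) = ∫_{4}^{11/2} f(x) dx
where f(x) = \frac{x^{3} e^{- x}}{6}
= - \frac{2369}{48 e^{\frac{11}{2}}} + \frac{71}{3 e^{4}}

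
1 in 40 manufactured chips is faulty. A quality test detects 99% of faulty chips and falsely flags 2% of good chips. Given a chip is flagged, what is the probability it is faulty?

Let D = the rare event, + = positive/flagged.
P(D) = 1/40
P(+|D) = 99/100
P(+|D') = 2/100 = 1/50
P(+) = P(+|D)P(D) + P(+|D')P(D')
     = \frac{99}{100} × \frac{1}{40} + \frac{1}{50} × \frac{39}{40}
     = \frac{177}{4000}
P(D|+) = P(+|D)P(D)/P(+) = \frac{33}{59}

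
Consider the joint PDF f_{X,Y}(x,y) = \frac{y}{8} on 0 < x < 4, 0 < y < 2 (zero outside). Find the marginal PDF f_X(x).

f_X(x) = ∫_0^2 f(x,y) dy
= ∫_0^2 \frac{y}{8} dy
= \frac{1}{4} for 0 < x < 4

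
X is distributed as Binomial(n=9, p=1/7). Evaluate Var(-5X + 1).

For X ~ Binomial(n=9, p=1/7):
Var(X) = \frac{54}{49}
Var(-5X + 1) = (-5)² × Var(X) = 25 × \frac{54}{49} = \frac{1350}{49}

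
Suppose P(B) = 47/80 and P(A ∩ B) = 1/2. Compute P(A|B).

P(A|B) = P(A ∩ B) / P(B)
= (1/2) / (47/80)
= 40/47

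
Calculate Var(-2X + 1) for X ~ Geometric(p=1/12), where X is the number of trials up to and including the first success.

For X ~ Geometric(p=1/12), where X is the number of trials up to and including the first success:
Var(X) = 132
Var(-2X + 1) = (-2)² × Var(X) = 4 × 132 = 528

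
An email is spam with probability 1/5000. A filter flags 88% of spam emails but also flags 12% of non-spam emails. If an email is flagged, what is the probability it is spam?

Let D = the rare event, + = positive/flagged.
P(D) = 1/5000
P(+|D) = 88/100 = 22/25
P(+|D') = 12/100 = 3/25
P(+) = P(+|D)P(D) + P(+|D')P(D')
     = \frac{22}{25} × \frac{1}{5000} + \frac{3}{25} × \frac{4999}{5000}
     = \frac{15019}{125000}
P(D|+) = P(+|D)P(D)/P(+) = \frac{22}{15019}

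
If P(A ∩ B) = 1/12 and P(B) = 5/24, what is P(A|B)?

P(A|B) = P(A ∩ B) / P(B)
= (1/12) / (5/24)
= 2/5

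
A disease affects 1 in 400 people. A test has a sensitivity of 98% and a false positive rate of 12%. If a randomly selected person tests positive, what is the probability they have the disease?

Let D = the rare event, + = positive/flagged.
P(D) = 1/400
P(+|D) = 98/100 = 49/50
P(+|D') = 12/100 = 3/25
P(+) = P(+|D)P(D) + P(+|D')P(D')
     = \frac{49}{50} × \frac{1}{400} + \frac{3}{25} × \frac{399}{400}
     = \frac{2443}{20000}
P(D|+) = P(+|D)P(D)/P(+) = \frac{7}{349}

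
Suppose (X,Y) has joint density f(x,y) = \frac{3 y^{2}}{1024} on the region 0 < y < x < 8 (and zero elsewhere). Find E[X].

f_X(x) = ∫_0^x \frac{3 y^{2}}{1024} dy = \frac{x^{3}}{1024}
E[X] = ∫_0^8 x × (\frac{x^{3}}{1024}) dx = \frac{32}{5}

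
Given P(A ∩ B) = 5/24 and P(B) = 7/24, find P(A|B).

P(A|B) = P(A ∩ B) / P(B)
= (5/24) / (7/24)
= 5/7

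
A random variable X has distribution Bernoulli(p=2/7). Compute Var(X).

For X ~ Bernoulli(p=2/7):
Var(X) = \frac{10}{49}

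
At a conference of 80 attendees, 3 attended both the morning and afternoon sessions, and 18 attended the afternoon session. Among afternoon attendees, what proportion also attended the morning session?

P(A ∩ B) = 3/80
P(B) = 18/80 = 9/40
P(A|B) = P(A ∩ B) / P(B) = (3/80) / (9/40) = 1/6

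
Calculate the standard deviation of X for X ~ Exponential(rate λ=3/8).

For X ~ Exponential(rate λ=3/8):
Var(X) = \frac{64}{9}
SD(X) = √(Var(X)) = √(\frac{64}{9}) = \frac{8}{3}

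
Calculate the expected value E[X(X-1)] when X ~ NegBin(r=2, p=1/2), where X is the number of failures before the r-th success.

E[X(X-1)] = E[X² - X] = E[X²] - E[X]
E[X] = 2
E[X²] = Var(X) + (E[X])² = 4 + (2)² = 8
E[X(X-1)] = 8 - 2 = 6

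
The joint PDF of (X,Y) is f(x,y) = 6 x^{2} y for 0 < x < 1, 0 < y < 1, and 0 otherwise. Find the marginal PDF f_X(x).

f_X(x) = ∫_0^1 f(x,y) dy
= ∫_0^1 6 x^{2} y dy
= 3 x^{2} for 0 < x < 1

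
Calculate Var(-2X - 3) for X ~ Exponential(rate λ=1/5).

For X ~ Exponential(rate λ=1/5):
Var(X) = 25
Var(-2X - 3) = (-2)² × Var(X) = 4 × 25 = 100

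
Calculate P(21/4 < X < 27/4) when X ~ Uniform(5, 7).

P(21/4 < X < 27/4) = ∫_{21/4}^{27/4} f(x) dx
where f(x) = \frac{1}{2}
= \frac{3}{4}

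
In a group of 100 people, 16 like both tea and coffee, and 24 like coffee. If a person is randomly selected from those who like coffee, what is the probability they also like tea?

P(A ∩ B) = 16/100 = 4/25
P(B) = 24/100 = 6/25
P(A|B) = P(A ∩ B) / P(B) = (4/25) / (6/25) = 2/3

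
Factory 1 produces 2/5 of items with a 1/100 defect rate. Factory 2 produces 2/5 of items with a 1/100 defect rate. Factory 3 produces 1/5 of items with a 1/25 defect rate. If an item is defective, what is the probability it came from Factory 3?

Using Bayes' theorem:
P(F1) = 2/5, P(D|F1) = 1/100
P(F2) = 2/5, P(D|F2) = 1/100
P(F3) = 1/5, P(D|F3) = 1/25
P(D) = P(D|F1)P(F1) + P(D|F2)P(F2) + P(D|F3)P(F3)
     = \frac{2}{125}
P(F3|D) = P(D|F3)P(F3) / P(D)
= \frac{1}{2}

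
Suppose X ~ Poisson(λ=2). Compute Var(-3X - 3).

For X ~ Poisson(λ=2):
Var(X) = 2
Var(-3X - 3) = (-3)² × Var(X) = 9 × 2 = 18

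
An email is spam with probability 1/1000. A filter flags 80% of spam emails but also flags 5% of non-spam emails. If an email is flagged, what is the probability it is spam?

Let D = the rare event, + = positive/flagged.
P(D) = 1/1000
P(+|D) = 80/100 = 4/5
P(+|D') = 5/100 = 1/20
P(+) = P(+|D)P(D) + P(+|D')P(D')
     = \frac{4}{5} × \frac{1}{1000} + \frac{1}{20} × \frac{999}{1000}
     = \frac{203}{4000}
P(D|+) = P(+|D)P(D)/P(+) = \frac{16}{1015}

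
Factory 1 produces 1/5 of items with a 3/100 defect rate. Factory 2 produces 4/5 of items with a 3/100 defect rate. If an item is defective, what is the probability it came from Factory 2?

Using Bayes' theorem:
P(F1) = 1/5, P(D|F1) = 3/100
P(F2) = 4/5, P(D|F2) = 3/100
P(D) = P(D|F1)P(F1) + P(D|F2)P(F2)
     = \frac{3}{100}
P(F2|D) = P(D|F2)P(F2) / P(D)
= \frac{4}{5}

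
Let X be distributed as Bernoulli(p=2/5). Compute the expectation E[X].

For X ~ Bernoulli(p=2/5), the expected value is:
E[X] = \frac{2}{5}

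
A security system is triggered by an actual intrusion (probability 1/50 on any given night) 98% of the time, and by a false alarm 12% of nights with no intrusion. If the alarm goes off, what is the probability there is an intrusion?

Let D = the rare event, + = positive/flagged.
P(D) = 1/50
P(+|D) = 98/100 = 49/50
P(+|D') = 12/100 = 3/25
P(+) = P(+|D)P(D) + P(+|D')P(D')
     = \frac{49}{50} × \frac{1}{50} + \frac{3}{25} × \frac{49}{50}
     = \frac{343}{2500}
P(D|+) = P(+|D)P(D)/P(+) = \frac{1}{7}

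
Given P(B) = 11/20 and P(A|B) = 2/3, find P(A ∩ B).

By definition, P(A|B) = P(A ∩ B) / P(B)
So P(A ∩ B) = P(A|B) × P(B)
= 2/3 × 11/20
= 11/30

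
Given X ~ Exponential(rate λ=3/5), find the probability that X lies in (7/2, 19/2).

P(7/2 < X < 19/2) = ∫_{7/2}^{19/2} f(x) dx
where f(x) = \frac{3 e^{- \frac{3 x}{5}}}{5}
= - \frac{1 - e^{\frac{18}{5}}}{e^{\frac{57}{10}}}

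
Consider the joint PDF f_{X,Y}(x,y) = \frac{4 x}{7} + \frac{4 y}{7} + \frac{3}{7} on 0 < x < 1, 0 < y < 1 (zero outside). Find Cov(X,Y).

E[XY] = ∫∫ xy × f(x,y) dx dy = \frac{25}{84}
E[X] = \frac{23}{42}
E[Y] = \frac{23}{42}
Cov(X,Y) = E[XY] - E[X]E[Y] = - \frac{1}{441}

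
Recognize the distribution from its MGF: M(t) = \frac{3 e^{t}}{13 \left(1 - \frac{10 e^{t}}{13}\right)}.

The MGF M(t) = \frac{3 e^{t}}{13 \left(1 - \frac{10 e^{t}}{13}\right)} is the standard form for the Geometric distribution.
Comparing with the known MGF formula identifies: Geometric(p=3/13), X = trial number of first success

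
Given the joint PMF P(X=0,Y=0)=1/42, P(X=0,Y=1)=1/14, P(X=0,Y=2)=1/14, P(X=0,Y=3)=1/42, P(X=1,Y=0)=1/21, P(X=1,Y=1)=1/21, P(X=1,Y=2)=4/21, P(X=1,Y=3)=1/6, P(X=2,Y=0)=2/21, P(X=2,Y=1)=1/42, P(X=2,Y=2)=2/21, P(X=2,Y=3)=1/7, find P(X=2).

P(X=2) = P(X=2,Y=0) + P(X=2,Y=1) + P(X=2,Y=2) + P(X=2,Y=3)
= 2/21 + 1/42 + 2/21 + 1/7
= 5/14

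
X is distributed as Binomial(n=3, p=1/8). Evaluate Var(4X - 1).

For X ~ Binomial(n=3, p=1/8):
Var(X) = \frac{21}{64}
Var(4X - 1) = (4)² × Var(X) = 16 × \frac{21}{64} = \frac{21}{4}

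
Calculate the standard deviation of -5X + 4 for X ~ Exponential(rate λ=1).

For X ~ Exponential(rate λ=1):
Var(X) = 1
SD(X) = √(Var(X)) = √(1) = 1
SD(-5X + 4) = |-5| × SD(X) = 5 × 1 = 5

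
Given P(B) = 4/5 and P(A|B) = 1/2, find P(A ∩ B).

By definition, P(A|B) = P(A ∩ B) / P(B)
So P(A ∩ B) = P(A|B) × P(B)
= 1/2 × 4/5
= 2/5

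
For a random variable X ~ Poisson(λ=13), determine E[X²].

Using the identity E[X²] = Var(X) + (E[X])²:
E[X] = 13
Var(X) = 13
E[X²] = 13 + (13)²
= 182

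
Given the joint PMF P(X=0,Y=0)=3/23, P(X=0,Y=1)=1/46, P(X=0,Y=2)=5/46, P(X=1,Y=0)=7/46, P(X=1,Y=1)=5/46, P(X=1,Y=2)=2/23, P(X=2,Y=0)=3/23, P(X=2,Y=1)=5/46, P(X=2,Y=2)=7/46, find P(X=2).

P(X=2) = P(X=2,Y=0) + P(X=2,Y=1) + P(X=2,Y=2)
= 3/23 + 5/46 + 7/46
= 9/23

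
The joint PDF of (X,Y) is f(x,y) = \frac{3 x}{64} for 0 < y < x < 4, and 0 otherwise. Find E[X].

f_X(x) = ∫_0^x \frac{3 x}{64} dy = \frac{3 x^{2}}{64}
E[X] = ∫_0^4 x × (\frac{3 x^{2}}{64}) dx = 3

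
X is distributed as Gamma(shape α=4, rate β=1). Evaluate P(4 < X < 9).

P(4 < X < 9) = ∫_{4}^{9} f(x) dx
where f(x) = \frac{x^{3} e^{- x}}{6}
= \frac{-516 + 71 e^{5}}{3 e^{9}}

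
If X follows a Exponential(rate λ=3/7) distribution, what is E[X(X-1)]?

E[X(X-1)] = E[X² - X] = E[X²] - E[X]
E[X] = \frac{7}{3}
E[X²] = Var(X) + (E[X])² = \frac{49}{9} + (\frac{7}{3})² = \frac{98}{9}
E[X(X-1)] = \frac{98}{9} - \frac{7}{3} = \frac{77}{9}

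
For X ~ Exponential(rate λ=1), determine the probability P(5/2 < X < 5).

P(5/2 < X < 5) = ∫_{5/2}^{5} f(x) dx
where f(x) = e^{- x}
= - \frac{1}{e^{5}} + e^{- \frac{5}{2}}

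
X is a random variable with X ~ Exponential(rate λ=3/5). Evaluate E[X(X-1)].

E[X(X-1)] = E[X² - X] = E[X²] - E[X]
E[X] = \frac{5}{3}
E[X²] = Var(X) + (E[X])² = \frac{25}{9} + (\frac{5}{3})² = \frac{50}{9}
E[X(X-1)] = \frac{50}{9} - \frac{5}{3} = \frac{35}{9}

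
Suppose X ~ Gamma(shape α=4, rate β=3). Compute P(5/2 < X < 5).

P(5/2 < X < 5) = ∫_{5/2}^{5} f(x) dx
where f(x) = \frac{27 x^{3} e^{- 3 x}}{2}
= - \frac{691}{e^{15}} + \frac{1711}{16 e^{\frac{15}{2}}}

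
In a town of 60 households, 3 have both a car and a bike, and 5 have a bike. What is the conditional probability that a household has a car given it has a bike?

P(A ∩ B) = 3/60 = 1/20
P(B) = 5/60 = 1/12
P(A|B) = P(A ∩ B) / P(B) = (1/20) / (1/12) = 3/5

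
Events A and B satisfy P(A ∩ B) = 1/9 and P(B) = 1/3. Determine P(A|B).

P(A|B) = P(A ∩ B) / P(B)
= (1/9) / (1/3)
= 1/3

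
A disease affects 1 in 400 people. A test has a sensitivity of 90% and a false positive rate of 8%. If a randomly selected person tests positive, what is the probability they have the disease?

Let D = the rare event, + = positive/flagged.
P(D) = 1/400
P(+|D) = 90/100 = 9/10
P(+|D') = 8/100 = 2/25
P(+) = P(+|D)P(D) + P(+|D')P(D')
     = \frac{9}{10} × \frac{1}{400} + \frac{2}{25} × \frac{399}{400}
     = \frac{1641}{20000}
P(D|+) = P(+|D)P(D)/P(+) = \frac{15}{547}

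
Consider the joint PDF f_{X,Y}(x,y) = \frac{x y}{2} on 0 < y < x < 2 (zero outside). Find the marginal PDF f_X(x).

f_X(x) = ∫_0^x \frac{x y}{2} dy = \frac{x^{3}}{4}
for 0 < x < 2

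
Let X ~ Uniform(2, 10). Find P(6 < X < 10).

P(6 < X < 10) = ∫_{6}^{10} f(x) dx
where f(x) = \frac{1}{8}
= \frac{1}{2}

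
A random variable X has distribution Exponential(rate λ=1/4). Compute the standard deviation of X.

For X ~ Exponential(rate λ=1/4):
Var(X) = 16
SD(X) = √(Var(X)) = √(16) = 4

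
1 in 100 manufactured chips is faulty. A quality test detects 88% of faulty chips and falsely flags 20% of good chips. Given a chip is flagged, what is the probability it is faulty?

Let D = the rare event, + = positive/flagged.
P(D) = 1/100
P(+|D) = 88/100 = 22/25
P(+|D') = 20/100 = 1/5
P(+) = P(+|D)P(D) + P(+|D')P(D')
     = \frac{22}{25} × \frac{1}{100} + \frac{1}{5} × \frac{99}{100}
     = \frac{517}{2500}
P(D|+) = P(+|D)P(D)/P(+) = \frac{2}{47}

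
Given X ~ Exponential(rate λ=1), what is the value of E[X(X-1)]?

E[X(X-1)] = E[X² - X] = E[X²] - E[X]
E[X] = 1
E[X²] = Var(X) + (E[X])² = 1 + (1)² = 2
E[X(X-1)] = 2 - 1 = 1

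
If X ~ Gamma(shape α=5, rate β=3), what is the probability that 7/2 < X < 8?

P(7/2 < X < 8) = ∫_{7/2}^{8} f(x) dx
where f(x) = \frac{81 x^{4} e^{- 3 x}}{8}
= - \frac{16441}{e^{24}} + \frac{98051}{128 e^{\frac{21}{2}}}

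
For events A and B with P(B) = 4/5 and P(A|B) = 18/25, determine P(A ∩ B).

By definition, P(A|B) = P(A ∩ B) / P(B)
So P(A ∩ B) = P(A|B) × P(B)
= 18/25 × 4/5
= 72/125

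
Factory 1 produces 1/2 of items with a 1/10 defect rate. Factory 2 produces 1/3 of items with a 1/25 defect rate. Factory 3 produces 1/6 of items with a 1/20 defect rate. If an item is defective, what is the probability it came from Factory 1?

Using Bayes' theorem:
P(F1) = 1/2, P(D|F1) = 1/10
P(F2) = 1/3, P(D|F2) = 1/25
P(F3) = 1/6, P(D|F3) = 1/20
P(D) = P(D|F1)P(F1) + P(D|F2)P(F2) + P(D|F3)P(F3)
     = \frac{43}{600}
P(F1|D) = P(D|F1)P(F1) / P(D)
= \frac{30}{43}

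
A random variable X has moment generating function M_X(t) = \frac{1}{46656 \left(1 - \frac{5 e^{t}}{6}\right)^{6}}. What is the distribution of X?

The MGF M(t) = \frac{1}{46656 \left(1 - \frac{5 e^{t}}{6}\right)^{6}} is the standard form for the NegativeBinomial distribution.
Comparing with the known MGF formula identifies: NegBin(r=6, p=1/6), X = failures before r-th success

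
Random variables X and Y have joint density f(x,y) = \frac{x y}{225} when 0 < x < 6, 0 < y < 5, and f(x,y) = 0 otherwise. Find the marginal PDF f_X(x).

f_X(x) = ∫_0^5 f(x,y) dy
= ∫_0^5 \frac{x y}{225} dy
= \frac{x}{18} for 0 < x < 6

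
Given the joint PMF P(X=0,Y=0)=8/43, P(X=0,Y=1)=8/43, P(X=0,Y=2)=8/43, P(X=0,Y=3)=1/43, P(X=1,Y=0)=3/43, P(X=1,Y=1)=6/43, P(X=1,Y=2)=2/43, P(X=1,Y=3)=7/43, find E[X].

First find marginal of X:
P(X=0) = 25/43
P(X=1) = 18/43
E[X] = 0 × 25/43 + 1 × 18/43 = 18/43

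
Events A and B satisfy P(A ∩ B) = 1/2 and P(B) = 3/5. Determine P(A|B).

P(A|B) = P(A ∩ B) / P(B)
= (1/2) / (3/5)
= 5/6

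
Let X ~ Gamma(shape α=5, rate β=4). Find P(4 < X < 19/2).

P(4 < X < 19/2) = ∫_{4}^{19/2} f(x) dx
where f(x) = \frac{128 x^{4} e^{- 4 x}}{3}
= \frac{-290361 + 10675 e^{22}}{3 e^{38}}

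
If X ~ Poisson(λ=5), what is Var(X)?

For X ~ Poisson(λ=5):
Var(X) = 5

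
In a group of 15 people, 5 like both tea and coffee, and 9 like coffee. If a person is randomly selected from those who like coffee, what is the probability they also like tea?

P(A ∩ B) = 5/15 = 1/3
P(B) = 9/15 = 3/5
P(A|B) = P(A ∩ B) / P(B) = (1/3) / (3/5) = 5/9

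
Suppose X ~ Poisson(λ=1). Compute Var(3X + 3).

For X ~ Poisson(λ=1):
Var(X) = 1
Var(3X + 3) = (3)² × Var(X) = 9 × 1 = 9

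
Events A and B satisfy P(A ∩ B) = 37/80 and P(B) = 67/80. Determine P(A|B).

P(A|B) = P(A ∩ B) / P(B)
= (37/80) / (67/80)
= 37/67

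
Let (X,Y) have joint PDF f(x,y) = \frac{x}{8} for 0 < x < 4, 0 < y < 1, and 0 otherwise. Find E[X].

f_X(x) = ∫_0^1 \frac{x}{8} dy = \frac{x}{8}
E[X] = ∫_0^4 x × (\frac{x}{8}) dx = \frac{8}{3}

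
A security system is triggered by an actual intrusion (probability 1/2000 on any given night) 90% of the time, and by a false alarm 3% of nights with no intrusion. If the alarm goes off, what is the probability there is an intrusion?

Let D = the rare event, + = positive/flagged.
P(D) = 1/2000
P(+|D) = 90/100 = 9/10
P(+|D') = 3/100
P(+) = P(+|D)P(D) + P(+|D')P(D')
     = \frac{9}{10} × \frac{1}{2000} + \frac{3}{100} × \frac{1999}{2000}
     = \frac{6087}{200000}
P(D|+) = P(+|D)P(D)/P(+) = \frac{30}{2029}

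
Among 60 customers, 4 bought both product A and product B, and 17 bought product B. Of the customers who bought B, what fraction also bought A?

P(A ∩ B) = 4/60 = 1/15
P(B) = 17/60
P(A|B) = P(A ∩ B) / P(B) = (1/15) / (17/60) = 4/17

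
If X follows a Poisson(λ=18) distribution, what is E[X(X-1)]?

E[X(X-1)] = E[X² - X] = E[X²] - E[X]
E[X] = 18
E[X²] = Var(X) + (E[X])² = 18 + (18)² = 342
E[X(X-1)] = 342 - 18 = 324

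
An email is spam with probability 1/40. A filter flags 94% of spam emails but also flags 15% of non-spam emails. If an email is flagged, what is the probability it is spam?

Let D = the rare event, + = positive/flagged.
P(D) = 1/40
P(+|D) = 94/100 = 47/50
P(+|D') = 15/100 = 3/20
P(+) = P(+|D)P(D) + P(+|D')P(D')
     = \frac{47}{50} × \frac{1}{40} + \frac{3}{20} × \frac{39}{40}
     = \frac{679}{4000}
P(D|+) = P(+|D)P(D)/P(+) = \frac{94}{679}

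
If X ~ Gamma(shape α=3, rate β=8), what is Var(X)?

For X ~ Gamma(shape α=3, rate β=8):
Var(X) = \frac{3}{64}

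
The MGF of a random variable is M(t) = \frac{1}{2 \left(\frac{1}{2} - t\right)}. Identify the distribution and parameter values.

The MGF M(t) = \frac{1}{2 \left(\frac{1}{2} - t\right)} is the standard form for the Exponential distribution.
Comparing with the known MGF formula identifies: Exponential(rate λ=1/2)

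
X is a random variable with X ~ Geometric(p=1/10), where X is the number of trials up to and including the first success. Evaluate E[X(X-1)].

E[X(X-1)] = E[X² - X] = E[X²] - E[X]
E[X] = 10
E[X²] = Var(X) + (E[X])² = 90 + (10)² = 190
E[X(X-1)] = 190 - 10 = 180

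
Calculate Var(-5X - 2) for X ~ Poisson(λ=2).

For X ~ Poisson(λ=2):
Var(X) = 2
Var(-5X - 2) = (-5)² × Var(X) = 25 × 2 = 50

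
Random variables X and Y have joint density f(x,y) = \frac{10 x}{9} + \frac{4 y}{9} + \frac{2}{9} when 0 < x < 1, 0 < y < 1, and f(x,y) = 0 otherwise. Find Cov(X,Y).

E[XY] = ∫∫ xy × f(x,y) dx dy = \frac{17}{54}
E[X] = \frac{16}{27}
E[Y] = \frac{29}{54}
Cov(X,Y) = E[XY] - E[X]E[Y] = - \frac{5}{1458}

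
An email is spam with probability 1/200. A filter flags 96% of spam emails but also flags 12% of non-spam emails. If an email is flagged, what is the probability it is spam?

Let D = the rare event, + = positive/flagged.
P(D) = 1/200
P(+|D) = 96/100 = 24/25
P(+|D') = 12/100 = 3/25
P(+) = P(+|D)P(D) + P(+|D')P(D')
     = \frac{24}{25} × \frac{1}{200} + \frac{3}{25} × \frac{199}{200}
     = \frac{621}{5000}
P(D|+) = P(+|D)P(D)/P(+) = \frac{8}{207}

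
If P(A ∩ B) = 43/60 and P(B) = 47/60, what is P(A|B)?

P(A|B) = P(A ∩ B) / P(B)
= (43/60) / (47/60)
= 43/47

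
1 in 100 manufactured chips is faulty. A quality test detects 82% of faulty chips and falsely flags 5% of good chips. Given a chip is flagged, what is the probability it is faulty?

Let D = the rare event, + = positive/flagged.
P(D) = 1/100
P(+|D) = 82/100 = 41/50
P(+|D') = 5/100 = 1/20
P(+) = P(+|D)P(D) + P(+|D')P(D')
     = \frac{41}{50} × \frac{1}{100} + \frac{1}{20} × \frac{99}{100}
     = \frac{577}{10000}
P(D|+) = P(+|D)P(D)/P(+) = \frac{82}{577}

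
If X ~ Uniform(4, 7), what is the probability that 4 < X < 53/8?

P(4 < X < 53/8) = ∫_{4}^{53/8} f(x) dx
where f(x) = \frac{1}{3}
= \frac{7}{8}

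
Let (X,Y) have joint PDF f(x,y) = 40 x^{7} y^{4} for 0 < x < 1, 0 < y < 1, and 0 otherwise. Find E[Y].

E[Y] = ∫_0^1 ∫_0^1 y × f(x,y) dx dy
= \frac{5}{6}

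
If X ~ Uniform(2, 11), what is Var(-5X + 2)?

For X ~ Uniform(2, 11):
Var(X) = \frac{27}{4}
Var(-5X + 2) = (-5)² × Var(X) = 25 × \frac{27}{4} = \frac{675}{4}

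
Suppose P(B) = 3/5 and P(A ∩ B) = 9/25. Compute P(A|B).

P(A|B) = P(A ∩ B) / P(B)
= (9/25) / (3/5)
= 3/5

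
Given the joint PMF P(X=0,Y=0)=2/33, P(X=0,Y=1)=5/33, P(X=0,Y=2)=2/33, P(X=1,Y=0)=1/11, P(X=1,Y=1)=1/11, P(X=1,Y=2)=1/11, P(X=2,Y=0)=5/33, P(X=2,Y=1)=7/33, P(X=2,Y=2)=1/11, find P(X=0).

P(X=0) = P(X=0,Y=0) + P(X=0,Y=1) + P(X=0,Y=2)
= 2/33 + 5/33 + 2/33
= 3/11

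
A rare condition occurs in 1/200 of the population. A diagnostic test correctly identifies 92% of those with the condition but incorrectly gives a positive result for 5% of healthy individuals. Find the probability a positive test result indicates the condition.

Let D = the rare event, + = positive/flagged.
P(D) = 1/200
P(+|D) = 92/100 = 23/25
P(+|D') = 5/100 = 1/20
P(+) = P(+|D)P(D) + P(+|D')P(D')
     = \frac{23}{25} × \frac{1}{200} + \frac{1}{20} × \frac{199}{200}
     = \frac{1087}{20000}
P(D|+) = P(+|D)P(D)/P(+) = \frac{92}{1087}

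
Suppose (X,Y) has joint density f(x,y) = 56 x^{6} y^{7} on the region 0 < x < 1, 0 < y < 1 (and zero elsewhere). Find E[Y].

E[Y] = ∫_0^1 ∫_0^1 y × f(x,y) dx dy
= \frac{8}{9}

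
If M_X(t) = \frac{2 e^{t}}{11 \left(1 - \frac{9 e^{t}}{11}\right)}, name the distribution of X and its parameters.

The MGF M(t) = \frac{2 e^{t}}{11 \left(1 - \frac{9 e^{t}}{11}\right)} is the standard form for the Geometric distribution.
Comparing with the known MGF formula identifies: Geometric(p=2/11), X = trial number of first success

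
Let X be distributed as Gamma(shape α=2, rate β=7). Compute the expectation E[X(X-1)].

E[X(X-1)] = E[X² - X] = E[X²] - E[X]
E[X] = \frac{2}{7}
E[X²] = Var(X) + (E[X])² = \frac{2}{49} + (\frac{2}{7})² = \frac{6}{49}
E[X(X-1)] = \frac{6}{49} - \frac{2}{7} = - \frac{8}{49}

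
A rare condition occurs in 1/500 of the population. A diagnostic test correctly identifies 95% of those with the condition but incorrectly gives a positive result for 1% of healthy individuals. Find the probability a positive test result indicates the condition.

Let D = the rare event, + = positive/flagged.
P(D) = 1/500
P(+|D) = 95/100 = 19/20
P(+|D') = 1/100
P(+) = P(+|D)P(D) + P(+|D')P(D')
     = \frac{19}{20} × \frac{1}{500} + \frac{1}{100} × \frac{499}{500}
     = \frac{297}{25000}
P(D|+) = P(+|D)P(D)/P(+) = \frac{95}{594}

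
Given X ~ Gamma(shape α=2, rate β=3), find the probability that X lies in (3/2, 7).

P(3/2 < X < 7) = ∫_{3/2}^{7} f(x) dx
where f(x) = 9 x e^{- 3 x}
= - \frac{22}{e^{21}} + \frac{11}{2 e^{\frac{9}{2}}}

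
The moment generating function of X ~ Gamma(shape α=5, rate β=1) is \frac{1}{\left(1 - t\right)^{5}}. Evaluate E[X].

To find E[X], compute M^(1)(0):
M^(1)(t) = \frac{5}{\left(1 - t\right)^{6}}
M^(1)(0) = 5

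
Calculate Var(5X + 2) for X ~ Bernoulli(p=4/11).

For X ~ Bernoulli(p=4/11):
Var(X) = \frac{28}{121}
Var(5X + 2) = (5)² × Var(X) = 25 × \frac{28}{121} = \frac{700}{121}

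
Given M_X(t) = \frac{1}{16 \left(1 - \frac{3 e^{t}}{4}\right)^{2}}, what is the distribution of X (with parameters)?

The MGF M(t) = \frac{1}{16 \left(1 - \frac{3 e^{t}}{4}\right)^{2}} is the standard form for the NegativeBinomial distribution.
Comparing with the known MGF formula identifies: NegBin(r=2, p=1/4), X = failures before r-th success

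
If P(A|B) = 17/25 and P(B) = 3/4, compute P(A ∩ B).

By definition, P(A|B) = P(A ∩ B) / P(B)
So P(A ∩ B) = P(A|B) × P(B)
= 17/25 × 3/4
= 51/100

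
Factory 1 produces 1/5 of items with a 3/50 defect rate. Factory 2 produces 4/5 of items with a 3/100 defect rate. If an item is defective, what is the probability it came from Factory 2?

Using Bayes' theorem:
P(F1) = 1/5, P(D|F1) = 3/50
P(F2) = 4/5, P(D|F2) = 3/100
P(D) = P(D|F1)P(F1) + P(D|F2)P(F2)
     = \frac{9}{250}
P(F2|D) = P(D|F2)P(F2) / P(D)
= \frac{2}{3}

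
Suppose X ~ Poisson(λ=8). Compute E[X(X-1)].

E[X(X-1)] = E[X² - X] = E[X²] - E[X]
E[X] = 8
E[X²] = Var(X) + (E[X])² = 8 + (8)² = 72
E[X(X-1)] = 72 - 8 = 64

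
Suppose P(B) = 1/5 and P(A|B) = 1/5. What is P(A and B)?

By definition, P(A|B) = P(A ∩ B) / P(B)
So P(A ∩ B) = P(A|B) × P(B)
= 1/5 × 1/5
= 1/25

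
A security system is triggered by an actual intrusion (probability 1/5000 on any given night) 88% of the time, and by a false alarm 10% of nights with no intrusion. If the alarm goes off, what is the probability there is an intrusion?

Let D = the rare event, + = positive/flagged.
P(D) = 1/5000
P(+|D) = 88/100 = 22/25
P(+|D') = 10/100 = 1/10
P(+) = P(+|D)P(D) + P(+|D')P(D')
     = \frac{22}{25} × \frac{1}{5000} + \frac{1}{10} × \frac{4999}{5000}
     = \frac{25039}{250000}
P(D|+) = P(+|D)P(D)/P(+) = \frac{44}{25039}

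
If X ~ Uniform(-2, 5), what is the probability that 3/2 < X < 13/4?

P(3/2 < X < 13/4) = ∫_{3/2}^{13/4} f(x) dx
where f(x) = \frac{1}{7}
= \frac{1}{4}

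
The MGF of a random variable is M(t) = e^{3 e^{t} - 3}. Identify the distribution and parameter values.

The MGF M(t) = e^{3 e^{t} - 3} is the standard form for the Poisson distribution.
Comparing with the known MGF formula identifies: Poisson(λ=3)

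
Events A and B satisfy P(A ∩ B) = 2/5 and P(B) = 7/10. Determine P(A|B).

P(A|B) = P(A ∩ B) / P(B)
= (2/5) / (7/10)
= 4/7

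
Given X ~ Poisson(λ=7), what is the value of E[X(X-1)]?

E[X(X-1)] = E[X² - X] = E[X²] - E[X]
E[X] = 7
E[X²] = Var(X) + (E[X])² = 7 + (7)² = 56
E[X(X-1)] = 56 - 7 = 49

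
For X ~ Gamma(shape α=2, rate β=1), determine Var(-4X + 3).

For X ~ Gamma(shape α=2, rate β=1):
Var(X) = 2
Var(-4X + 3) = (-4)² × Var(X) = 16 × 2 = 32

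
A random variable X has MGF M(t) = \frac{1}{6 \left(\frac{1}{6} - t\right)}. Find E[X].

To find E[X], compute M^(1)(0):
M^(1)(t) = \frac{1}{6 \left(\frac{1}{6} - t\right)^{2}}
M^(1)(0) = 6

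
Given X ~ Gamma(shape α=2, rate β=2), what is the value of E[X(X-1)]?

E[X(X-1)] = E[X² - X] = E[X²] - E[X]
E[X] = 1
E[X²] = Var(X) + (E[X])² = \frac{1}{2} + (1)² = \frac{3}{2}
E[X(X-1)] = \frac{3}{2} - 1 = \frac{1}{2}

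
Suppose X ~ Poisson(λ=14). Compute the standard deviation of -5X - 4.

For X ~ Poisson(λ=14):
Var(X) = 14
SD(X) = √(Var(X)) = √(14) = \sqrt{14}
SD(-5X - 4) = |-5| × SD(X) = 5 × \sqrt{14} = 5 \sqrt{14}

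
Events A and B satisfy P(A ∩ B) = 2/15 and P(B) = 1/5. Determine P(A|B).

P(A|B) = P(A ∩ B) / P(B)
= (2/15) / (1/5)
= 2/3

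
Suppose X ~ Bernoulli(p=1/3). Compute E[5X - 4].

For X ~ Bernoulli(p=1/3):
E[X] = \frac{1}{3}
E[5X - 4] = 5 × E[X] - 4 = - \frac{7}{3}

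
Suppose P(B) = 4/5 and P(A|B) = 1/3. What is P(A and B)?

By definition, P(A|B) = P(A ∩ B) / P(B)
So P(A ∩ B) = P(A|B) × P(B)
= 1/3 × 4/5
= 4/15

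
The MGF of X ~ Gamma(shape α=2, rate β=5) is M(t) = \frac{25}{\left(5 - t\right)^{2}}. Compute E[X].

To find E[X], compute M^(1)(0):
M^(1)(t) = \frac{50}{\left(5 - t\right)^{3}}
M^(1)(0) = \frac{2}{5}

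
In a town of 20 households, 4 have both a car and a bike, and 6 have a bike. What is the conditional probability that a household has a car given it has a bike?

P(A ∩ B) = 4/20 = 1/5
P(B) = 6/20 = 3/10
P(A|B) = P(A ∩ B) / P(B) = (1/5) / (3/10) = 2/3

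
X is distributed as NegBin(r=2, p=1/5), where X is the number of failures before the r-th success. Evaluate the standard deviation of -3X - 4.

For X ~ NegBin(r=2, p=1/5), where X is the number of failures before the r-th success:
Var(X) = 40
SD(X) = √(Var(X)) = √(40) = 2 \sqrt{10}
SD(-3X - 4) = |-3| × SD(X) = 3 × 2 \sqrt{10} = 6 \sqrt{10}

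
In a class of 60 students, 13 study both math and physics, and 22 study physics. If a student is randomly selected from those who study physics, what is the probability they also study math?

P(A ∩ B) = 13/60
P(B) = 22/60 = 11/30
P(A|B) = P(A ∩ B) / P(B) = (13/60) / (11/30) = 13/22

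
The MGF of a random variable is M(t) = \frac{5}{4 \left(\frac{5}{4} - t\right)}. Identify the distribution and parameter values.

The MGF M(t) = \frac{5}{4 \left(\frac{5}{4} - t\right)} is the standard form for the Exponential distribution.
Comparing with the known MGF formula identifies: Exponential(rate λ=5/4)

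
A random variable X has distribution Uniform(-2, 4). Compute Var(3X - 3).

For X ~ Uniform(-2, 4):
Var(X) = 3
Var(3X - 3) = (3)² × Var(X) = 9 × 3 = 27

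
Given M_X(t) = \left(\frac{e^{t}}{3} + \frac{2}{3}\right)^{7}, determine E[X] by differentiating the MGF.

To find E[X], compute M^(1)(0):
M^(1)(t) = \frac{7 \left(\frac{e^{t}}{3} + \frac{2}{3}\right)^{6} e^{t}}{3}
M^(1)(0) = \frac{7}{3}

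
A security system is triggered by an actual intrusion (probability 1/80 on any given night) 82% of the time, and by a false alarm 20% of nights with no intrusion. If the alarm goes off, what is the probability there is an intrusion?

Let D = the rare event, + = positive/flagged.
P(D) = 1/80
P(+|D) = 82/100 = 41/50
P(+|D') = 20/100 = 1/5
P(+) = P(+|D)P(D) + P(+|D')P(D')
     = \frac{41}{50} × \frac{1}{80} + \frac{1}{5} × \frac{79}{80}
     = \frac{831}{4000}
P(D|+) = P(+|D)P(D)/P(+) = \frac{41}{831}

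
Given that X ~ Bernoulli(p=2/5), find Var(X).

For X ~ Bernoulli(p=2/5):
Var(X) = \frac{6}{25}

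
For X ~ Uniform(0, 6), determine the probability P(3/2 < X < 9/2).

P(3/2 < X < 9/2) = ∫_{3/2}^{9/2} f(x) dx
where f(x) = \frac{1}{6}
= \frac{1}{2}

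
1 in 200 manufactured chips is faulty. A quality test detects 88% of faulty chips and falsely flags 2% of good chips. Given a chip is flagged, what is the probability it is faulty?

Let D = the rare event, + = positive/flagged.
P(D) = 1/200
P(+|D) = 88/100 = 22/25
P(+|D') = 2/100 = 1/50
P(+) = P(+|D)P(D) + P(+|D')P(D')
     = \frac{22}{25} × \frac{1}{200} + \frac{1}{50} × \frac{199}{200}
     = \frac{243}{10000}
P(D|+) = P(+|D)P(D)/P(+) = \frac{44}{243}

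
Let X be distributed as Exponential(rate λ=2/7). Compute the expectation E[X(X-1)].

E[X(X-1)] = E[X² - X] = E[X²] - E[X]
E[X] = \frac{7}{2}
E[X²] = Var(X) + (E[X])² = \frac{49}{4} + (\frac{7}{2})² = \frac{49}{2}
E[X(X-1)] = \frac{49}{2} - \frac{7}{2} = 21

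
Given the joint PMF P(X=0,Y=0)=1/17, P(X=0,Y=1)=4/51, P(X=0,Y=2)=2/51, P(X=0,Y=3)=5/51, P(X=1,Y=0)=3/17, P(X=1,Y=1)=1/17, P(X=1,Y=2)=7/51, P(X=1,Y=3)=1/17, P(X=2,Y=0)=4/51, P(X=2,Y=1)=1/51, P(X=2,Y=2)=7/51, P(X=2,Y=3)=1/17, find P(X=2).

P(X=2) = P(X=2,Y=0) + P(X=2,Y=1) + P(X=2,Y=2) + P(X=2,Y=3)
= 4/51 + 1/51 + 7/51 + 1/17
= 5/17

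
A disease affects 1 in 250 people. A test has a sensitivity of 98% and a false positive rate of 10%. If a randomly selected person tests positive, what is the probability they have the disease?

Let D = the rare event, + = positive/flagged.
P(D) = 1/250
P(+|D) = 98/100 = 49/50
P(+|D') = 10/100 = 1/10
P(+) = P(+|D)P(D) + P(+|D')P(D')
     = \frac{49}{50} × \frac{1}{250} + \frac{1}{10} × \frac{249}{250}
     = \frac{647}{6250}
P(D|+) = P(+|D)P(D)/P(+) = \frac{49}{1294}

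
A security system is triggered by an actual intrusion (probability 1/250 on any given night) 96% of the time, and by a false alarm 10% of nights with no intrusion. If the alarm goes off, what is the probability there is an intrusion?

Let D = the rare event, + = positive/flagged.
P(D) = 1/250
P(+|D) = 96/100 = 24/25
P(+|D') = 10/100 = 1/10
P(+) = P(+|D)P(D) + P(+|D')P(D')
     = \frac{24}{25} × \frac{1}{250} + \frac{1}{10} × \frac{249}{250}
     = \frac{1293}{12500}
P(D|+) = P(+|D)P(D)/P(+) = \frac{16}{431}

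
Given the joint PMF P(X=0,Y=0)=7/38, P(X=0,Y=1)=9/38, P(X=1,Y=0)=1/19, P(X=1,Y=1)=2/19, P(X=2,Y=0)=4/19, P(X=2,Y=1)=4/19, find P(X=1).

P(X=1) = P(X=1,Y=0) + P(X=1,Y=1)
= 1/19 + 2/19
= 3/19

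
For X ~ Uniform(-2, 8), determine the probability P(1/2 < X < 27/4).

P(1/2 < X < 27/4) = ∫_{1/2}^{27/4} f(x) dx
where f(x) = \frac{1}{10}
= \frac{5}{8}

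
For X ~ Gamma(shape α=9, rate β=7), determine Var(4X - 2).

For X ~ Gamma(shape α=9, rate β=7):
Var(X) = \frac{9}{49}
Var(4X - 2) = (4)² × Var(X) = 16 × \frac{9}{49} = \frac{144}{49}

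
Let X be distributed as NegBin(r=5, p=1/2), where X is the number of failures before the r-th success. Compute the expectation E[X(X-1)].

E[X(X-1)] = E[X² - X] = E[X²] - E[X]
E[X] = 5
E[X²] = Var(X) + (E[X])² = 10 + (5)² = 35
E[X(X-1)] = 35 - 5 = 30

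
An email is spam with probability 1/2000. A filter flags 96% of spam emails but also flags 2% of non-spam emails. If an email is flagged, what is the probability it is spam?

Let D = the rare event, + = positive/flagged.
P(D) = 1/2000
P(+|D) = 96/100 = 24/25
P(+|D') = 2/100 = 1/50
P(+) = P(+|D)P(D) + P(+|D')P(D')
     = \frac{24}{25} × \frac{1}{2000} + \frac{1}{50} × \frac{1999}{2000}
     = \frac{2047}{100000}
P(D|+) = P(+|D)P(D)/P(+) = \frac{48}{2047}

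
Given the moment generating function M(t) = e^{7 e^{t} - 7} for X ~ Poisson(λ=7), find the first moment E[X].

To find E[X], compute M^(1)(0):
M^(1)(t) = 7 e^{t} e^{7 e^{t} - 7}
M^(1)(0) = 7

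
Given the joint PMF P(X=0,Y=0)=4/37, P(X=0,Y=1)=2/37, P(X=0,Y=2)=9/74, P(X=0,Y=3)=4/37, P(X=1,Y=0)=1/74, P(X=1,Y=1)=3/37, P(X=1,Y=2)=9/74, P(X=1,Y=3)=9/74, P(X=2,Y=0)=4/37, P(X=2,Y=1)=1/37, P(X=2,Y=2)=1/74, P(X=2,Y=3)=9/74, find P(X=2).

P(X=2) = P(X=2,Y=0) + P(X=2,Y=1) + P(X=2,Y=2) + P(X=2,Y=3)
= 4/37 + 1/37 + 1/74 + 9/74
= 10/37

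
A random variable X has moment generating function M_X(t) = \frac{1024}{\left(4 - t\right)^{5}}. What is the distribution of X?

The MGF M(t) = \frac{1024}{\left(4 - t\right)^{5}} is the standard form for the Gamma distribution.
Comparing with the known MGF formula identifies: Gamma(shape α=5, rate β=4)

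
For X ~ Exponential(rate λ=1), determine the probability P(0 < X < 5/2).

P(0 < X < 5/2) = ∫_{0}^{5/2} f(x) dx
where f(x) = e^{- x}
= 1 - e^{- \frac{5}{2}}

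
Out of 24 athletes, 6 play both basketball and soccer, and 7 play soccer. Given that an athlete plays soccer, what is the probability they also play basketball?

P(A ∩ B) = 6/24 = 1/4
P(B) = 7/24
P(A|B) = P(A ∩ B) / P(B) = (1/4) / (7/24) = 6/7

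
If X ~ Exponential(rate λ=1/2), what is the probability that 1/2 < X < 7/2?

P(1/2 < X < 7/2) = ∫_{1/2}^{7/2} f(x) dx
where f(x) = \frac{e^{- \frac{x}{2}}}{2}
= - \frac{1 - e^{\frac{3}{2}}}{e^{\frac{7}{4}}}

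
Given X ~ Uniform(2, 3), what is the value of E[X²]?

Using the identity E[X²] = Var(X) + (E[X])²:
E[X] = \frac{5}{2}
Var(X) = \frac{1}{12}
E[X²] = \frac{1}{12} + (\frac{5}{2})²
= \frac{19}{3}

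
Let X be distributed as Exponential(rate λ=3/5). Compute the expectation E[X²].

Using the identity E[X²] = Var(X) + (E[X])²:
E[X] = \frac{5}{3}
Var(X) = \frac{25}{9}
E[X²] = \frac{25}{9} + (\frac{5}{3})²
= \frac{50}{9}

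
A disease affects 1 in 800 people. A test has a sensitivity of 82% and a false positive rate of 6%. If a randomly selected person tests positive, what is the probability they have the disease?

Let D = the rare event, + = positive/flagged.
P(D) = 1/800
P(+|D) = 82/100 = 41/50
P(+|D') = 6/100 = 3/50
P(+) = P(+|D)P(D) + P(+|D')P(D')
     = \frac{41}{50} × \frac{1}{800} + \frac{3}{50} × \frac{799}{800}
     = \frac{1219}{20000}
P(D|+) = P(+|D)P(D)/P(+) = \frac{41}{2438}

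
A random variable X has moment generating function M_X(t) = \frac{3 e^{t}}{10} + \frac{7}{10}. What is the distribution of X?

The MGF M(t) = \frac{3 e^{t}}{10} + \frac{7}{10} is the standard form for the Bernoulli distribution.
Comparing with the known MGF formula identifies: Bernoulli(p=3/10)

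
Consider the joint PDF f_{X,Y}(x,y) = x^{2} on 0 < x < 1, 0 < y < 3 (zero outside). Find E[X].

f_X(x) = ∫_0^3 x^{2} dy = 3 x^{2}
E[X] = ∫_0^1 x × (3 x^{2}) dx = \frac{3}{4}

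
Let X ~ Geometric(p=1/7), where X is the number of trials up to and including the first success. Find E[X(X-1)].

E[X(X-1)] = E[X² - X] = E[X²] - E[X]
E[X] = 7
E[X²] = Var(X) + (E[X])² = 42 + (7)² = 91
E[X(X-1)] = 91 - 7 = 84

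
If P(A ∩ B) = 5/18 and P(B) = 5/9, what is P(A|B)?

P(A|B) = P(A ∩ B) / P(B)
= (5/18) / (5/9)
= 1/2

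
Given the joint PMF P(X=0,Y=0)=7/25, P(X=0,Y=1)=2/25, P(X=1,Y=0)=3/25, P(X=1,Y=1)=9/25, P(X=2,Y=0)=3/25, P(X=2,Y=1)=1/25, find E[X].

First find marginal of X:
P(X=0) = 9/25
P(X=1) = 12/25
P(X=2) = 4/25
E[X] = 0 × 9/25 + 1 × 12/25 + 2 × 4/25 = 4/5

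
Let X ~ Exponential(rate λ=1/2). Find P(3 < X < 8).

P(3 < X < 8) = ∫_{3}^{8} f(x) dx
where f(x) = \frac{e^{- \frac{x}{2}}}{2}
= - \frac{1}{e^{4}} + e^{- \frac{3}{2}}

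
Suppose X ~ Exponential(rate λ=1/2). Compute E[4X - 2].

For X ~ Exponential(rate λ=1/2):
E[X] = 2
E[4X - 2] = 4 × E[X] - 2 = 6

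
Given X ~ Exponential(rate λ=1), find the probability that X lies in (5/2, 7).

P(5/2 < X < 7) = ∫_{5/2}^{7} f(x) dx
where f(x) = e^{- x}
= - \frac{1}{e^{7}} + e^{- \frac{5}{2}}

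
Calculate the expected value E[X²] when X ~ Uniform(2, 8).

Using the identity E[X²] = Var(X) + (E[X])²:
E[X] = 5
Var(X) = 3
E[X²] = 3 + (5)²
= 28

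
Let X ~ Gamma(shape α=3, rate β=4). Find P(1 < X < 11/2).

P(1 < X < 11/2) = ∫_{1}^{11/2} f(x) dx
where f(x) = 32 x^{2} e^{- 4 x}
= \frac{-265 + 13 e^{18}}{e^{22}}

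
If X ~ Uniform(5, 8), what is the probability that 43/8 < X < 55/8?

P(43/8 < X < 55/8) = ∫_{43/8}^{55/8} f(x) dx
where f(x) = \frac{1}{3}
= \frac{1}{2}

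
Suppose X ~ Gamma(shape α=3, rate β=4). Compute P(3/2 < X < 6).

P(3/2 < X < 6) = ∫_{3/2}^{6} f(x) dx
where f(x) = 32 x^{2} e^{- 4 x}
= \frac{-313 + 25 e^{18}}{e^{24}}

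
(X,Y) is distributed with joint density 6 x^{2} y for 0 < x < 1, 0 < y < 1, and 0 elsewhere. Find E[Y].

E[Y] = ∫_0^1 ∫_0^1 y × f(x,y) dx dy
= \frac{2}{3}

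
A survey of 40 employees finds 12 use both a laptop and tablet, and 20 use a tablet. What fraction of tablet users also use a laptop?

P(A ∩ B) = 12/40 = 3/10
P(B) = 20/40 = 1/2
P(A|B) = P(A ∩ B) / P(B) = (3/10) / (1/2) = 3/5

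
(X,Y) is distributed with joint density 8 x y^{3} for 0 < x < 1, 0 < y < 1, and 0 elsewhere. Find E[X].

E[X] = ∫_0^1 ∫_0^1 x × f(x,y) dy dx
= ∫_0^1 ∫_0^1 x × (8 x y^{3}) dy dx
= \frac{2}{3}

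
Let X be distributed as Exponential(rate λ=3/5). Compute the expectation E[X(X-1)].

E[X(X-1)] = E[X² - X] = E[X²] - E[X]
E[X] = \frac{5}{3}
E[X²] = Var(X) + (E[X])² = \frac{25}{9} + (\frac{5}{3})² = \frac{50}{9}
E[X(X-1)] = \frac{50}{9} - \frac{5}{3} = \frac{35}{9}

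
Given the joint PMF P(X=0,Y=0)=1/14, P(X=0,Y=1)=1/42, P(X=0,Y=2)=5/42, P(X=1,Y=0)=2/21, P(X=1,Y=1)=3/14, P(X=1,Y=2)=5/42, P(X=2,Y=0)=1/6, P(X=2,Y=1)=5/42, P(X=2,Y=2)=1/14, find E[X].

First find marginal of X:
P(X=0) = 3/14
P(X=1) = 3/7
P(X=2) = 5/14
E[X] = 0 × 3/14 + 1 × 3/7 + 2 × 5/14 = 8/7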